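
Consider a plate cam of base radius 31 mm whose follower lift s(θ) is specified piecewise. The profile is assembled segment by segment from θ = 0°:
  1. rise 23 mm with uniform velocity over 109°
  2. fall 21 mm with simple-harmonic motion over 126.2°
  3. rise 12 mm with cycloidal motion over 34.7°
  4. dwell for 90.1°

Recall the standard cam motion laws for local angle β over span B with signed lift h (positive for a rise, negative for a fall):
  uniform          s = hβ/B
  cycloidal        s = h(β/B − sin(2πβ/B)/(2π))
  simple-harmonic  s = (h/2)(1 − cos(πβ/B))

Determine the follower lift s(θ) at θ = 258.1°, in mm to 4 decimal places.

seg 1 [0°–109°] uniform, h=23: full span → s += 23 → s = 23.0000
seg 2 [109°–235.2°] simple-harmonic, h=-21: full span → s += -21 → s = 2.0000
seg 3 [235.2°–269.9°] cycloidal, h=12: θ=258.1° here. β=22.9, B=34.7. 12·(0.6599 − sin(2π·0.6599)/(2π)) = 9.5315 → s = 11.5315

11.5315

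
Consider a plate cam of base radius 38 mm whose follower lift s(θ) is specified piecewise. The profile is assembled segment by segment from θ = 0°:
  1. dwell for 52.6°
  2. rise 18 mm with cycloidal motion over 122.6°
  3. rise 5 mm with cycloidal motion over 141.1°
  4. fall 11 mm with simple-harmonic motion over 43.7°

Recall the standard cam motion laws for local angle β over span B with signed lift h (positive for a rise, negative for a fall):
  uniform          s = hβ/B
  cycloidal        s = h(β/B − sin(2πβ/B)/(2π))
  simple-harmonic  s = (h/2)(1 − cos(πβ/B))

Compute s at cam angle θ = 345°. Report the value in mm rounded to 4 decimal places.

seg 1 [0°–52.6°] dwell: s stays 0.0000
seg 2 [52.6°–175.2°] cycloidal, h=18: full span → s += 18 → s = 18.0000
seg 3 [175.2°–316.3°] cycloidal, h=5: full span → s += 5 → s = 23.0000
seg 4 [316.3°–360°] simple-harmonic, h=-11: θ=345° here. β=28.7, B=43.7. -11/2·(1 − cos(π·0.6568)) = -8.1003 → s = 14.8997

14.8997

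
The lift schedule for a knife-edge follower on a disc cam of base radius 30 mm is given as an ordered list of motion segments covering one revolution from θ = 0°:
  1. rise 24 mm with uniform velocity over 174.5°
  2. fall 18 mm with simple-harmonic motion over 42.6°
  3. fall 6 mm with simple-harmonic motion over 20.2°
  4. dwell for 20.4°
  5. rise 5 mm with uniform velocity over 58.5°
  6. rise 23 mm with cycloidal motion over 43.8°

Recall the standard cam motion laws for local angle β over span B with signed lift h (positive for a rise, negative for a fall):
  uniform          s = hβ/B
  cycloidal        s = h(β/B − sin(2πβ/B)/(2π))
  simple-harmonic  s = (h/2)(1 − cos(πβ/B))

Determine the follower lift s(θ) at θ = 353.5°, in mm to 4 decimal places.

seg 1 [0°–174.5°] uniform, h=24: full span → s += 24 → s = 24.0000
seg 2 [174.5°–217.1°] simple-harmonic, h=-18: full span → s += -18 → s = 6.0000
seg 3 [217.1°–237.3°] simple-harmonic, h=-6: full span → s += -6 → s = 0.0000
seg 4 [237.3°–257.7°] dwell: s stays 0.0000
seg 5 [257.7°–316.2°] uniform, h=5: full span → s += 5 → s = 5.0000
seg 6 [316.2°–360°] cycloidal, h=23: θ=353.5° here. β=37.3, B=43.8. 23·(0.8516 − sin(2π·0.8516)/(2π)) = 22.5265 → s = 27.5265

27.5265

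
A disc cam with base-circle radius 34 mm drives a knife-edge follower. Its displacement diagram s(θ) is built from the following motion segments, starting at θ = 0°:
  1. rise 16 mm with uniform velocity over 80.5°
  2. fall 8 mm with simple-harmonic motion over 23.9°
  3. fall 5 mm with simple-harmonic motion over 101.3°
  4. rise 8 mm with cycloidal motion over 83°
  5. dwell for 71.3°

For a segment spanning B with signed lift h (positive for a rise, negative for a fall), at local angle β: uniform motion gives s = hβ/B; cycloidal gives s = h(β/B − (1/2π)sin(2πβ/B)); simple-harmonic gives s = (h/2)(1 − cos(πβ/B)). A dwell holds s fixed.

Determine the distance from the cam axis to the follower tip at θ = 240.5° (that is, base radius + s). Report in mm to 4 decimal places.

seg 1 [0°–80.5°] uniform, h=16: full span → s += 16 → s = 16.0000
seg 2 [80.5°–104.4°] simple-harmonic, h=-8: full span → s += -8 → s = 8.0000
seg 3 [104.4°–205.7°] simple-harmonic, h=-5: full span → s += -5 → s = 3.0000
seg 4 [205.7°–288.7°] cycloidal, h=8: θ=240.5° here. β=34.8, B=83. 8·(0.4193 − sin(2π·0.4193)/(2π)) = 2.7358 → s = 5.7358
radial distance = base radius + s = 34 + 5.7358 = 39.7358

39.7358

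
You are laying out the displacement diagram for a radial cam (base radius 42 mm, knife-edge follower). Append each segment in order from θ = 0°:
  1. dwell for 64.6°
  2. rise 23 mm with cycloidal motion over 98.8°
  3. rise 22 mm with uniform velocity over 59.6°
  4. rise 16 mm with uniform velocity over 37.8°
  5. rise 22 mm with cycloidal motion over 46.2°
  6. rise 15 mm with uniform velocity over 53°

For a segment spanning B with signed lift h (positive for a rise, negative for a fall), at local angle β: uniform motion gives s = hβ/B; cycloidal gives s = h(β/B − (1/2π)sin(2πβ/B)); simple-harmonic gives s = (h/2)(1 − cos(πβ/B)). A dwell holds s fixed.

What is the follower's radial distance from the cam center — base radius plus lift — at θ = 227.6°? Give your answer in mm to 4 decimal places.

seg 1 [0°–64.6°] dwell: s stays 0.0000
seg 2 [64.6°–163.4°] cycloidal, h=23: full span → s += 23 → s = 23.0000
seg 3 [163.4°–223°] uniform, h=22: full span → s += 22 → s = 45.0000
seg 4 [223°–260.8°] uniform, h=16: θ=227.6° here. β=4.6, B=37.8. 16·4.6/37.8 = 1.9471 → s = 46.9471
radial distance = base radius + s = 42 + 46.9471 = 88.9471

88.9471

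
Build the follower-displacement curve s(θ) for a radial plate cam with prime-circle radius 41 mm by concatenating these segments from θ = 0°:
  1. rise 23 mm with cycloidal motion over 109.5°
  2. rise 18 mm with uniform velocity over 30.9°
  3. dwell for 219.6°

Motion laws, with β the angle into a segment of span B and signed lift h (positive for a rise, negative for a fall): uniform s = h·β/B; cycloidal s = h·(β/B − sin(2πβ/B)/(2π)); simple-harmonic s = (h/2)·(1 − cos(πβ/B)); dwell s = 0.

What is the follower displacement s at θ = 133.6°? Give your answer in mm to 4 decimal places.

seg 1 [0°–109.5°] cycloidal, h=23: full span → s += 23 → s = 23.0000
seg 2 [109.5°–140.4°] uniform, h=18: θ=133.6° here. β=24.1, B=30.9. 18·24.1/30.9 = 14.0388 → s = 37.0388

37.0388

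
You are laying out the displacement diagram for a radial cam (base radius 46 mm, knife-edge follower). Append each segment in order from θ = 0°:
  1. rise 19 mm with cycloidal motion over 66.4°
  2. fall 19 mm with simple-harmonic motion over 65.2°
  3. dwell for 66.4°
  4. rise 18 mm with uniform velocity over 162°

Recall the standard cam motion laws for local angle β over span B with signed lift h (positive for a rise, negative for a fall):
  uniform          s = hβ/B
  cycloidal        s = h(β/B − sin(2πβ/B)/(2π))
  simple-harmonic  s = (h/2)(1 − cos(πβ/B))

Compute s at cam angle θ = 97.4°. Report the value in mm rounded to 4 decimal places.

seg 1 [0°–66.4°] cycloidal, h=19: full span → s += 19 → s = 19.0000
seg 2 [66.4°–131.6°] simple-harmonic, h=-19: θ=97.4° here. β=31, B=65.2. -19/2·(1 − cos(π·0.4755)) = -8.7683 → s = 10.2317

10.2317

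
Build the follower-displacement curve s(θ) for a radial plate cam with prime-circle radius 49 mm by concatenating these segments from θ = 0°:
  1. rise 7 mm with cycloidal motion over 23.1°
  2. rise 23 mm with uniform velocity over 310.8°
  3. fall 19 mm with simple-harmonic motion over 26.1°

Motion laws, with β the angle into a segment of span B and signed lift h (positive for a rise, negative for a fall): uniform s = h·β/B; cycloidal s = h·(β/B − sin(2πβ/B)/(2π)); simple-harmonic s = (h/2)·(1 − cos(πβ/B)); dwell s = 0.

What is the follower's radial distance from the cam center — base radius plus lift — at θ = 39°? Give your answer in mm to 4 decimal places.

seg 1 [0°–23.1°] cycloidal, h=7: full span → s += 7 → s = 7.0000
seg 2 [23.1°–333.9°] uniform, h=23: θ=39° here. β=15.9, B=310.8. 23·15.9/310.8 = 1.1766 → s = 8.1766
radial distance = base radius + s = 49 + 8.1766 = 57.1766

57.1766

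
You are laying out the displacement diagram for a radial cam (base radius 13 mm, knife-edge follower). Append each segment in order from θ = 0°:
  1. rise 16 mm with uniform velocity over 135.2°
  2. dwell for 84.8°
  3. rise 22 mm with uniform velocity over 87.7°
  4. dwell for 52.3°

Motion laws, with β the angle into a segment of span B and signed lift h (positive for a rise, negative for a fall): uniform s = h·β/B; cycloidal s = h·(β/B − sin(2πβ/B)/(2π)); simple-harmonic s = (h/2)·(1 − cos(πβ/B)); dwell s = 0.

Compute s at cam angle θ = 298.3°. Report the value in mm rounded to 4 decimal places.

seg 1 [0°–135.2°] uniform, h=16: full span → s += 16 → s = 16.0000
seg 2 [135.2°–220°] dwell: s stays 16.0000
seg 3 [220°–307.7°] uniform, h=22: θ=298.3° here. β=78.3, B=87.7. 22·78.3/87.7 = 19.6420 → s = 35.6420

35.6420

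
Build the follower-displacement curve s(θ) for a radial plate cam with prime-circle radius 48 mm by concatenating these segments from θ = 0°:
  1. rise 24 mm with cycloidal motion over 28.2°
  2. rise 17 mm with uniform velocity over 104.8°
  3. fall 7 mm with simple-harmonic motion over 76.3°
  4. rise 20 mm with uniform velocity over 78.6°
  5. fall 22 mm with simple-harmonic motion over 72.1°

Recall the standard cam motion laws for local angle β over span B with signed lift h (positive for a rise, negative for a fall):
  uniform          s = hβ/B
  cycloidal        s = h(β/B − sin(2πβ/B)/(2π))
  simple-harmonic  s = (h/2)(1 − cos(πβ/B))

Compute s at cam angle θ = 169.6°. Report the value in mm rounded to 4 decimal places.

seg 1 [0°–28.2°] cycloidal, h=24: full span → s += 24 → s = 24.0000
seg 2 [28.2°–133°] uniform, h=17: full span → s += 17 → s = 41.0000
seg 3 [133°–209.3°] simple-harmonic, h=-7: θ=169.6° here. β=36.6, B=76.3. -7/2·(1 − cos(π·0.4797)) = -3.2768 → s = 37.7232

37.7232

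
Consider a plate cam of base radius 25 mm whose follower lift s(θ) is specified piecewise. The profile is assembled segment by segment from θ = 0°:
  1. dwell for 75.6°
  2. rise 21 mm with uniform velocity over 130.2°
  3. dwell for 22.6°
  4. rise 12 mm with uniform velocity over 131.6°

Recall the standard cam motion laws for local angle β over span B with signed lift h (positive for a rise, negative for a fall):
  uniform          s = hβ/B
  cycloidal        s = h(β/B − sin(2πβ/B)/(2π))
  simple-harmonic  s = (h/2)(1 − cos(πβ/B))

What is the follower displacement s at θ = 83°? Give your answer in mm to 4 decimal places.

seg 1 [0°–75.6°] dwell: s stays 0.0000
seg 2 [75.6°–205.8°] uniform, h=21: θ=83° here. β=7.4, B=130.2. 21·7.4/130.2 = 1.1935 → s = 1.1935

1.1935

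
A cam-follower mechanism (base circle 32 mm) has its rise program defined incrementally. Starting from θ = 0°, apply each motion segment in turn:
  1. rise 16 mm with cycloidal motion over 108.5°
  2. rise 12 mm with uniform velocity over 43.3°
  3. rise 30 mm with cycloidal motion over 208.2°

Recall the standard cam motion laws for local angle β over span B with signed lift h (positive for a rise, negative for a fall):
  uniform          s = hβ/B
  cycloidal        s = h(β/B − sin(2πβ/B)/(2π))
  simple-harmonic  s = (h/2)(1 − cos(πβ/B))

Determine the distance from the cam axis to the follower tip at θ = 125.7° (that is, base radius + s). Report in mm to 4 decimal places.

seg 1 [0°–108.5°] cycloidal, h=16: full span → s += 16 → s = 16.0000
seg 2 [108.5°–151.8°] uniform, h=12: θ=125.7° here. β=17.2, B=43.3. 12·17.2/43.3 = 4.7667 → s = 20.7667
radial distance = base radius + s = 32 + 20.7667 = 52.7667

52.7667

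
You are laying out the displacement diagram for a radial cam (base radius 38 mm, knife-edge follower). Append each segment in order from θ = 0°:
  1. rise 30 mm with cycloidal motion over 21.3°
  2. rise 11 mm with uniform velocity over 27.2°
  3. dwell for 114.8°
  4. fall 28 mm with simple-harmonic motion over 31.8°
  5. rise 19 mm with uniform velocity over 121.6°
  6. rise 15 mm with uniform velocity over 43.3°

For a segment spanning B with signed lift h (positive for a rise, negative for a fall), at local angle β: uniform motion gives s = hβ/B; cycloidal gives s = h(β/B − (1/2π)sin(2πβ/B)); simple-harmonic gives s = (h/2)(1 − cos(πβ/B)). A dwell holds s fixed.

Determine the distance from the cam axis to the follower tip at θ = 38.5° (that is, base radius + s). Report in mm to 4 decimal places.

seg 1 [0°–21.3°] cycloidal, h=30: full span → s += 30 → s = 30.0000
seg 2 [21.3°–48.5°] uniform, h=11: θ=38.5° here. β=17.2, B=27.2. 11·17.2/27.2 = 6.9559 → s = 36.9559
radial distance = base radius + s = 38 + 36.9559 = 74.9559

74.9559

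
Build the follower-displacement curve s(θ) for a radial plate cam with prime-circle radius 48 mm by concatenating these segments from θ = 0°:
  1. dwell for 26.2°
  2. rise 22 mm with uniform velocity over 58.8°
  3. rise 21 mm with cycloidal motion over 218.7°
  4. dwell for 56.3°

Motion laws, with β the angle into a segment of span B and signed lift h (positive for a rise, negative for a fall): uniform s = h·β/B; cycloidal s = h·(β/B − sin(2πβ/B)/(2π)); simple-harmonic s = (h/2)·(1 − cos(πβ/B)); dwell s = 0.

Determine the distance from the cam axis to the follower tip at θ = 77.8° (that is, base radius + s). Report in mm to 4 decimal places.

seg 1 [0°–26.2°] dwell: s stays 0.0000
seg 2 [26.2°–85°] uniform, h=22: θ=77.8° here. β=51.6, B=58.8. 22·51.6/58.8 = 19.3061 → s = 19.3061
radial distance = base radius + s = 48 + 19.3061 = 67.3061

67.3061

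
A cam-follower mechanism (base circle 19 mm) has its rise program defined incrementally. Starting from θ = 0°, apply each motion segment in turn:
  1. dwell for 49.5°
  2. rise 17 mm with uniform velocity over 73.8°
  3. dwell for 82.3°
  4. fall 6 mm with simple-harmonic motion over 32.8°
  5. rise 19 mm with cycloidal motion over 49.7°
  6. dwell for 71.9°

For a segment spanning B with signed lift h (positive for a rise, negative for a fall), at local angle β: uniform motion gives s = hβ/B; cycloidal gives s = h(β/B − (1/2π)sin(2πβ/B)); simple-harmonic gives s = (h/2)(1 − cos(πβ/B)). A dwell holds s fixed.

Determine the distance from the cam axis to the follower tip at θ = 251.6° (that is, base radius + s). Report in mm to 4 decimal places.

seg 1 [0°–49.5°] dwell: s stays 0.0000
seg 2 [49.5°–123.3°] uniform, h=17: full span → s += 17 → s = 17.0000
seg 3 [123.3°–205.6°] dwell: s stays 17.0000
seg 4 [205.6°–238.4°] simple-harmonic, h=-6: full span → s += -6 → s = 11.0000
seg 5 [238.4°–288.1°] cycloidal, h=19: θ=251.6° here. β=13.2, B=49.7. 19·(0.2656 − sin(2π·0.2656)/(2π)) = 2.0368 → s = 13.0368
radial distance = base radius + s = 19 + 13.0368 = 32.0368

32.0368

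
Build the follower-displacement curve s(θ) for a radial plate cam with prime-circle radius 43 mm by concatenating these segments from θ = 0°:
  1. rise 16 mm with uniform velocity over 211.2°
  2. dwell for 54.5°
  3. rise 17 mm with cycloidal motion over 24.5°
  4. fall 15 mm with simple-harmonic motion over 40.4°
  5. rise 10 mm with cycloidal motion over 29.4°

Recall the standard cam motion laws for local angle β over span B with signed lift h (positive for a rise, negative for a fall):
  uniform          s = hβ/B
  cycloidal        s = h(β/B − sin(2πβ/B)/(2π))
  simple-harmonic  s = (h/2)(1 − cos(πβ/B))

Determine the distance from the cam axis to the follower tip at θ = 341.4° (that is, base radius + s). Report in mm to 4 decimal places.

seg 1 [0°–211.2°] uniform, h=16: full span → s += 16 → s = 16.0000
seg 2 [211.2°–265.7°] dwell: s stays 16.0000
seg 3 [265.7°–290.2°] cycloidal, h=17: full span → s += 17 → s = 33.0000
seg 4 [290.2°–330.6°] simple-harmonic, h=-15: full span → s += -15 → s = 18.0000
seg 5 [330.6°–360°] cycloidal, h=10: θ=341.4° here. β=10.8, B=29.4. 10·(0.3673 − sin(2π·0.3673)/(2π)) = 2.4953 → s = 20.4953
radial distance = base radius + s = 43 + 20.4953 = 63.4953

63.4953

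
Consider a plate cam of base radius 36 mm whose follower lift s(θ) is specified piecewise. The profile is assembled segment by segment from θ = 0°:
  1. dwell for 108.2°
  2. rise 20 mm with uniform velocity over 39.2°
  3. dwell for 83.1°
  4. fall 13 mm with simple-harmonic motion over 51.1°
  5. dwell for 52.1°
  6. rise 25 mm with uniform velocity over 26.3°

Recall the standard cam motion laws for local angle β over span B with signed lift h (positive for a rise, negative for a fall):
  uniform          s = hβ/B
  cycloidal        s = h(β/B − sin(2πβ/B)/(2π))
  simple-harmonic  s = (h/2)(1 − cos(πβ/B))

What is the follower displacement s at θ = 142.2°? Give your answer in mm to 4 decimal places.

seg 1 [0°–108.2°] dwell: s stays 0.0000
seg 2 [108.2°–147.4°] uniform, h=20: θ=142.2° here. β=34, B=39.2. 20·34/39.2 = 17.3469 → s = 17.3469

17.3469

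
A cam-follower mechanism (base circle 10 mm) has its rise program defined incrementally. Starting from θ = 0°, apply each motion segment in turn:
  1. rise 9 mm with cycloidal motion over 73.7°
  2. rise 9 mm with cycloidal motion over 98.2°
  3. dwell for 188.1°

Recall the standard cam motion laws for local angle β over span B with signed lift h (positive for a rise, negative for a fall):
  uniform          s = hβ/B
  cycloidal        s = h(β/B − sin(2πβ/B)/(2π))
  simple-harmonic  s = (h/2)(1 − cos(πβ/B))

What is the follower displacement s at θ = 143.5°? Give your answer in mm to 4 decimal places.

seg 1 [0°–73.7°] cycloidal, h=9: full span → s += 9 → s = 9.0000
seg 2 [73.7°–171.9°] cycloidal, h=9: θ=143.5° here. β=69.8, B=98.2. 9·(0.7108 − sin(2π·0.7108)/(2π)) = 7.7863 → s = 16.7863

16.7863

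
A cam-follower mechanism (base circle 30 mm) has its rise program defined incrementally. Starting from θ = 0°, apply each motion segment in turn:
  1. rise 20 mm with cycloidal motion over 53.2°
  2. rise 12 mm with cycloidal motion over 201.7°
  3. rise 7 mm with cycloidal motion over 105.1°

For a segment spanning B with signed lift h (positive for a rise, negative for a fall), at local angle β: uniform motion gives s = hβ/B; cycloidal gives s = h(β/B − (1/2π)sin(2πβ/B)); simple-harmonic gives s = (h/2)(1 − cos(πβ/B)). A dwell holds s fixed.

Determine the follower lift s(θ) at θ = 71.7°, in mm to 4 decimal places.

seg 1 [0°–53.2°] cycloidal, h=20: full span → s += 20 → s = 20.0000
seg 2 [53.2°–254.9°] cycloidal, h=12: θ=71.7° here. β=18.5, B=201.7. 12·(0.0917 − sin(2π·0.0917)/(2π)) = 0.0599 → s = 20.0599

20.0599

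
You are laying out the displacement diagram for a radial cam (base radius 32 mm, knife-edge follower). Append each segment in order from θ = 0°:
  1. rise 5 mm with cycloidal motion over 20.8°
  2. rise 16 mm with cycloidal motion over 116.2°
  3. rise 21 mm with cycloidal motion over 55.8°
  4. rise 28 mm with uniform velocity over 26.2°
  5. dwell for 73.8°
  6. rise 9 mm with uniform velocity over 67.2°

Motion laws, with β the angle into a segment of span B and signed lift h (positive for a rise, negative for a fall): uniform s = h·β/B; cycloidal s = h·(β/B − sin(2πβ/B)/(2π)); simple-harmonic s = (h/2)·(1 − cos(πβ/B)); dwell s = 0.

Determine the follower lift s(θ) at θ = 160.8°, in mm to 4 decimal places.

seg 1 [0°–20.8°] cycloidal, h=5: full span → s += 5 → s = 5.0000
seg 2 [20.8°–137°] cycloidal, h=16: full span → s += 16 → s = 21.0000
seg 3 [137°–192.8°] cycloidal, h=21: θ=160.8° here. β=23.8, B=55.8. 21·(0.4265 − sin(2π·0.4265)/(2π)) = 7.4682 → s = 28.4682

28.4682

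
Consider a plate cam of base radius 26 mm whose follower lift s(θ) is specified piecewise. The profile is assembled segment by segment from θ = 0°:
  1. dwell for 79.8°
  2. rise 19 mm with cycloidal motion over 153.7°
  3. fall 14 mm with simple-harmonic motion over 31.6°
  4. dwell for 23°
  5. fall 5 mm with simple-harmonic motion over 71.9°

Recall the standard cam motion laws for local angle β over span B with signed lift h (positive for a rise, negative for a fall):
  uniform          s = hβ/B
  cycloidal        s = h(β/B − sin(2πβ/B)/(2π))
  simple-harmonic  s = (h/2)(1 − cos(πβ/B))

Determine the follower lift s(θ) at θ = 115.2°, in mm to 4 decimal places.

seg 1 [0°–79.8°] dwell: s stays 0.0000
seg 2 [79.8°–233.5°] cycloidal, h=19: θ=115.2° here. β=35.4, B=153.7. 19·(0.2303 − sin(2π·0.2303)/(2π)) = 1.3752 → s = 1.3752

1.3752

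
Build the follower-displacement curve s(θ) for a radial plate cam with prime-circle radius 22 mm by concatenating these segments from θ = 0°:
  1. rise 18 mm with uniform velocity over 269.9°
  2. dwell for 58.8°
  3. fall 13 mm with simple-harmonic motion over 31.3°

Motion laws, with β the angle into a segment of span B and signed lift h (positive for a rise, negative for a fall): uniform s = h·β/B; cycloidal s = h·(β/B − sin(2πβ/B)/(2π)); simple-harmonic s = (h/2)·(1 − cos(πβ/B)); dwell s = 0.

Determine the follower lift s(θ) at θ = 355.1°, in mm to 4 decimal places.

seg 1 [0°–269.9°] uniform, h=18: full span → s += 18 → s = 18.0000
seg 2 [269.9°–328.7°] dwell: s stays 18.0000
seg 3 [328.7°–360°] simple-harmonic, h=-13: θ=355.1° here. β=26.4, B=31.3. -13/2·(1 − cos(π·0.8435)) = -12.2296 → s = 5.7704

5.7704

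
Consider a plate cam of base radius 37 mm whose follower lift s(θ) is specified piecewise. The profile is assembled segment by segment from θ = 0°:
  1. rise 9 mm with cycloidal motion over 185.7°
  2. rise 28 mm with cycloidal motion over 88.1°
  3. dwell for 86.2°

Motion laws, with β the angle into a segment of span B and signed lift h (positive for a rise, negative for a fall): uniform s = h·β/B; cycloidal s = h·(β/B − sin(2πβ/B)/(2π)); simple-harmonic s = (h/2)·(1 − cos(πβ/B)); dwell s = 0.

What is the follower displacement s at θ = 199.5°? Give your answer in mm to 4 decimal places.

seg 1 [0°–185.7°] cycloidal, h=9: full span → s += 9 → s = 9.0000
seg 2 [185.7°–273.8°] cycloidal, h=28: θ=199.5° here. β=13.8, B=88.1. 28·(0.1566 − sin(2π·0.1566)/(2π)) = 0.6746 → s = 9.6746

9.6746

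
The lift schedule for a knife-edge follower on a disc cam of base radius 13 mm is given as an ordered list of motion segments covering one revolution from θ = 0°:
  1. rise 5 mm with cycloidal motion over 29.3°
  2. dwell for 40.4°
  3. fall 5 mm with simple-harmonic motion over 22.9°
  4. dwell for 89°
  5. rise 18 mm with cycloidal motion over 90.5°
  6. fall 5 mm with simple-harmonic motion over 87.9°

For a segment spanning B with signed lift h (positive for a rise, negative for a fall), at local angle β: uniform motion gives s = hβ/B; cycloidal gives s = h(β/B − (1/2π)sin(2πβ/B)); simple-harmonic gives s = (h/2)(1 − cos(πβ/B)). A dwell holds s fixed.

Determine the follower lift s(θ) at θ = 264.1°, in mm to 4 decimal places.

seg 1 [0°–29.3°] cycloidal, h=5: full span → s += 5 → s = 5.0000
seg 2 [29.3°–69.7°] dwell: s stays 5.0000
seg 3 [69.7°–92.6°] simple-harmonic, h=-5: full span → s += -5 → s = 0.0000
seg 4 [92.6°–181.6°] dwell: s stays 0.0000
seg 5 [181.6°–272.1°] cycloidal, h=18: θ=264.1° here. β=82.5, B=90.5. 18·(0.9116 − sin(2π·0.9116)/(2π)) = 17.9194 → s = 17.9194

17.9194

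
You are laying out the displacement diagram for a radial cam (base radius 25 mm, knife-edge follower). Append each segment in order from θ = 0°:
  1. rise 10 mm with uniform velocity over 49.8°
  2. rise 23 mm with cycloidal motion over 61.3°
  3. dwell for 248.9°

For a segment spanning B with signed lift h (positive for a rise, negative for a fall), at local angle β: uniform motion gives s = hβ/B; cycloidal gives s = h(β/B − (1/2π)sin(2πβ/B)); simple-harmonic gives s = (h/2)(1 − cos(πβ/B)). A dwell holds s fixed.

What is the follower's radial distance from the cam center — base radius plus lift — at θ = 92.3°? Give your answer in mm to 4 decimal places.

seg 1 [0°–49.8°] uniform, h=10: full span → s += 10 → s = 10.0000
seg 2 [49.8°–111.1°] cycloidal, h=23: θ=92.3° here. β=42.5, B=61.3. 23·(0.6933 − sin(2π·0.6933)/(2π)) = 19.3770 → s = 29.3770
radial distance = base radius + s = 25 + 29.3770 = 54.3770

54.3770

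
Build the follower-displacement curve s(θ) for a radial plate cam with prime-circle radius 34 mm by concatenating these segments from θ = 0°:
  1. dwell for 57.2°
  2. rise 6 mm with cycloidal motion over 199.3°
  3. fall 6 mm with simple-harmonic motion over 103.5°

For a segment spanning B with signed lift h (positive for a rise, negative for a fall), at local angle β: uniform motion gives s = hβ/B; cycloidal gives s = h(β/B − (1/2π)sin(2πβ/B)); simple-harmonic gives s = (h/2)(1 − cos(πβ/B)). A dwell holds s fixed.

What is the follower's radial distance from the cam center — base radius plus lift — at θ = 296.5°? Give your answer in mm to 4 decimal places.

seg 1 [0°–57.2°] dwell: s stays 0.0000
seg 2 [57.2°–256.5°] cycloidal, h=6: full span → s += 6 → s = 6.0000
seg 3 [256.5°–360°] simple-harmonic, h=-6: θ=296.5° here. β=40, B=103.5. -6/2·(1 − cos(π·0.3865)) = -1.9526 → s = 4.0474
radial distance = base radius + s = 34 + 4.0474 = 38.0474

38.0474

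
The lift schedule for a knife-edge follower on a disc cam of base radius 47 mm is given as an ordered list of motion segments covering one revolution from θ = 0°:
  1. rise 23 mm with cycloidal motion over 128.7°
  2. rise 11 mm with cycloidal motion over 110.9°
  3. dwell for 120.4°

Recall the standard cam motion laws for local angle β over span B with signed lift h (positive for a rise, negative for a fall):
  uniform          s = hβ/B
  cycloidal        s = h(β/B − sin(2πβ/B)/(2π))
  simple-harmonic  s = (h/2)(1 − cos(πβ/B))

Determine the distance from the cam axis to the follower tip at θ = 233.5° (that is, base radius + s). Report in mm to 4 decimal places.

seg 1 [0°–128.7°] cycloidal, h=23: full span → s += 23 → s = 23.0000
seg 2 [128.7°–239.6°] cycloidal, h=11: θ=233.5° here. β=104.8, B=110.9. 11·(0.9450 − sin(2π·0.9450)/(2π)) = 10.9880 → s = 33.9880
radial distance = base radius + s = 47 + 33.9880 = 80.9880

80.9880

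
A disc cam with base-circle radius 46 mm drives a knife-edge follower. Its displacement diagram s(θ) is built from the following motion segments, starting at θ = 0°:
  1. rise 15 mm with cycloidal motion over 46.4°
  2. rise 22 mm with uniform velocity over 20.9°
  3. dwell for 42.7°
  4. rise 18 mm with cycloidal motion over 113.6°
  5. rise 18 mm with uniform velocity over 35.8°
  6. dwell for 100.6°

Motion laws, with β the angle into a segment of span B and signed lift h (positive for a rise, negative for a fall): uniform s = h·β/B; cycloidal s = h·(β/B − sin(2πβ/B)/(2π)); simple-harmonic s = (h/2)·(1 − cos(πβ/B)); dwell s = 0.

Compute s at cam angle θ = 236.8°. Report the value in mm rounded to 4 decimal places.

seg 1 [0°–46.4°] cycloidal, h=15: full span → s += 15 → s = 15.0000
seg 2 [46.4°–67.3°] uniform, h=22: full span → s += 22 → s = 37.0000
seg 3 [67.3°–110°] dwell: s stays 37.0000
seg 4 [110°–223.6°] cycloidal, h=18: full span → s += 18 → s = 55.0000
seg 5 [223.6°–259.4°] uniform, h=18: θ=236.8° here. β=13.2, B=35.8. 18·13.2/35.8 = 6.6369 → s = 61.6369

61.6369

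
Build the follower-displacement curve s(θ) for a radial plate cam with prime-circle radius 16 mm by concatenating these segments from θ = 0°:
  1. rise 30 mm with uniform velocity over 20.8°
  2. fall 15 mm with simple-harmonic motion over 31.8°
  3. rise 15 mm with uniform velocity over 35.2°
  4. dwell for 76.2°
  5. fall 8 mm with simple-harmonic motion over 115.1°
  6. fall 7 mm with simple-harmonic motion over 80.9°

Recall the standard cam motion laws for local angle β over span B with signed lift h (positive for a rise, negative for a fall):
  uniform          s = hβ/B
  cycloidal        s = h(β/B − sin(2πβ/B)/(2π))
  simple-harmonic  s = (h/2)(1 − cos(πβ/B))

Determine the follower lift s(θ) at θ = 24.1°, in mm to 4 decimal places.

seg 1 [0°–20.8°] uniform, h=30: full span → s += 30 → s = 30.0000
seg 2 [20.8°–52.6°] simple-harmonic, h=-15: θ=24.1° here. β=3.3, B=31.8. -15/2·(1 − cos(π·0.1038)) = -0.3951 → s = 29.6049

29.6049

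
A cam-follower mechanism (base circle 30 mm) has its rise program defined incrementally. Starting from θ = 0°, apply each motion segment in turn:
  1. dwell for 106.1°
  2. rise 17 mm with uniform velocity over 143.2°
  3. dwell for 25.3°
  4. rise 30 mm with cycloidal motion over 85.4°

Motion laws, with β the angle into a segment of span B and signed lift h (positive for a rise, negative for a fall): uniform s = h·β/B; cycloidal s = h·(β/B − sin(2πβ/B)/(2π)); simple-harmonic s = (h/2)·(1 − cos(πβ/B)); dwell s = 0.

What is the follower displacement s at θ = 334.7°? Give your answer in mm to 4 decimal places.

seg 1 [0°–106.1°] dwell: s stays 0.0000
seg 2 [106.1°–249.3°] uniform, h=17: full span → s += 17 → s = 17.0000
seg 3 [249.3°–274.6°] dwell: s stays 17.0000
seg 4 [274.6°–360°] cycloidal, h=30: θ=334.7° here. β=60.1, B=85.4. 30·(0.7037 − sin(2π·0.7037)/(2π)) = 25.6868 → s = 42.6868

42.6868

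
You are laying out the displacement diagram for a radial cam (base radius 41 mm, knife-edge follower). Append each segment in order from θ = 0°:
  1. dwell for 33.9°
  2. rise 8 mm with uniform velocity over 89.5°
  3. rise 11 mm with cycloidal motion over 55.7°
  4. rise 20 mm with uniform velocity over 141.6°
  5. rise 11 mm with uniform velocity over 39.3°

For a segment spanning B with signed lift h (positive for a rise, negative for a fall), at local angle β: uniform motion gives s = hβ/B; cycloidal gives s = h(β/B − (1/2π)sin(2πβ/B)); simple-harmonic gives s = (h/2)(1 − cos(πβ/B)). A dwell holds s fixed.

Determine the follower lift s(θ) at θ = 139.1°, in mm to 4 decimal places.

seg 1 [0°–33.9°] dwell: s stays 0.0000
seg 2 [33.9°–123.4°] uniform, h=8: full span → s += 8 → s = 8.0000
seg 3 [123.4°–179.1°] cycloidal, h=11: θ=139.1° here. β=15.7, B=55.7. 11·(0.2819 − sin(2π·0.2819)/(2π)) = 1.3848 → s = 9.3848

9.3848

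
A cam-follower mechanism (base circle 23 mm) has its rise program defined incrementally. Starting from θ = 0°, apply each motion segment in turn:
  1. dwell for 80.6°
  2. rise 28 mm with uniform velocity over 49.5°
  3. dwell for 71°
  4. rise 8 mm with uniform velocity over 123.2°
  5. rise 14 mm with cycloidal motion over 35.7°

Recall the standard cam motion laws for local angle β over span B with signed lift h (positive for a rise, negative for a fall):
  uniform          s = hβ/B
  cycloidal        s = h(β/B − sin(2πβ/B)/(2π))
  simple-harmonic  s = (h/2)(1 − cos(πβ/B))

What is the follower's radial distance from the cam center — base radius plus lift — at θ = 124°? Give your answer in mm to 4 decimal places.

seg 1 [0°–80.6°] dwell: s stays 0.0000
seg 2 [80.6°–130.1°] uniform, h=28: θ=124° here. β=43.4, B=49.5. 28·43.4/49.5 = 24.5495 → s = 24.5495
radial distance = base radius + s = 23 + 24.5495 = 47.5495

47.5495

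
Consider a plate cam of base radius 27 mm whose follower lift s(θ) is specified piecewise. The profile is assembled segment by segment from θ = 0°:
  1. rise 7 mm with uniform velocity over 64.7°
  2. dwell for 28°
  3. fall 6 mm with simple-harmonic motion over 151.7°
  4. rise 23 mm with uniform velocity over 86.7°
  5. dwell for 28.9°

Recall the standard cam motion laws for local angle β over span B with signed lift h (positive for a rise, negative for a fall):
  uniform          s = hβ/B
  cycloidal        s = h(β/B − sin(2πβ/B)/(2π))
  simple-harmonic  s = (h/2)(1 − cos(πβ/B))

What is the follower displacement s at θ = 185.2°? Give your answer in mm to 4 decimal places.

seg 1 [0°–64.7°] uniform, h=7: full span → s += 7 → s = 7.0000
seg 2 [64.7°–92.7°] dwell: s stays 7.0000
seg 3 [92.7°–244.4°] simple-harmonic, h=-6: θ=185.2° here. β=92.5, B=151.7. -6/2·(1 − cos(π·0.6098)) = -4.0141 → s = 2.9859

2.9859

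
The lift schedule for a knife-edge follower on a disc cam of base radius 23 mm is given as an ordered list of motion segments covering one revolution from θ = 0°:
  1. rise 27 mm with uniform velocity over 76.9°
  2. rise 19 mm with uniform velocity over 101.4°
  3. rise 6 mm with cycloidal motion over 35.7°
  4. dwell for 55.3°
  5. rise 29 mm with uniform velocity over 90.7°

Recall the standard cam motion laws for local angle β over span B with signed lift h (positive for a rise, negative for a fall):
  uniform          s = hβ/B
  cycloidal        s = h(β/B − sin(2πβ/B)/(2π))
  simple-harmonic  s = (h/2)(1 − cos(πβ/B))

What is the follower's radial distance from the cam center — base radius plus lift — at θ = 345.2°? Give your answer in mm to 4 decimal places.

seg 1 [0°–76.9°] uniform, h=27: full span → s += 27 → s = 27.0000
seg 2 [76.9°–178.3°] uniform, h=19: full span → s += 19 → s = 46.0000
seg 3 [178.3°–214°] cycloidal, h=6: full span → s += 6 → s = 52.0000
seg 4 [214°–269.3°] dwell: s stays 52.0000
seg 5 [269.3°–360°] uniform, h=29: θ=345.2° here. β=75.9, B=90.7. 29·75.9/90.7 = 24.2679 → s = 76.2679
radial distance = base radius + s = 23 + 76.2679 = 99.2679

99.2679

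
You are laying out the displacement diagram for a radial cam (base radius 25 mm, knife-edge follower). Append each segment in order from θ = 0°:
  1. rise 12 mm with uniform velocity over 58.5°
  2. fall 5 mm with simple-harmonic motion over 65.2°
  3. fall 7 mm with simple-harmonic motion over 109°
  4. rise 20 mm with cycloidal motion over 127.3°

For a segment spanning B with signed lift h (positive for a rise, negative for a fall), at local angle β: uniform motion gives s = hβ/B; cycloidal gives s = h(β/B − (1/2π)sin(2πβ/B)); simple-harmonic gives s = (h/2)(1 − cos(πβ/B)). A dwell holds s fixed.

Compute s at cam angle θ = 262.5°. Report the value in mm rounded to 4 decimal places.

seg 1 [0°–58.5°] uniform, h=12: full span → s += 12 → s = 12.0000
seg 2 [58.5°–123.7°] simple-harmonic, h=-5: full span → s += -5 → s = 7.0000
seg 3 [123.7°–232.7°] simple-harmonic, h=-7: full span → s += -7 → s = 0.0000
seg 4 [232.7°–360°] cycloidal, h=20: θ=262.5° here. β=29.8, B=127.3. 20·(0.2341 − sin(2π·0.2341)/(2π)) = 1.5146 → s = 1.5146

1.5146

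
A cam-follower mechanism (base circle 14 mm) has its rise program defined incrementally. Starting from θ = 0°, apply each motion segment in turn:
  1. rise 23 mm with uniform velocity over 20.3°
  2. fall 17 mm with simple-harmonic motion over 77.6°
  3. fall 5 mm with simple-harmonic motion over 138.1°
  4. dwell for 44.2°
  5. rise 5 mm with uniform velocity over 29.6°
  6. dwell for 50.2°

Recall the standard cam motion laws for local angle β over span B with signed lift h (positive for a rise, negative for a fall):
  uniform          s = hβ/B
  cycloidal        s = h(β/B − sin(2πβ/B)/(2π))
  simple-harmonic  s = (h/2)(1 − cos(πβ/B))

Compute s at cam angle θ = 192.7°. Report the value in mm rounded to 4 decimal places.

seg 1 [0°–20.3°] uniform, h=23: full span → s += 23 → s = 23.0000
seg 2 [20.3°–97.9°] simple-harmonic, h=-17: full span → s += -17 → s = 6.0000
seg 3 [97.9°–236°] simple-harmonic, h=-5: θ=192.7° here. β=94.8, B=138.1. -5/2·(1 − cos(π·0.6865)) = -3.8821 → s = 2.1179

2.1179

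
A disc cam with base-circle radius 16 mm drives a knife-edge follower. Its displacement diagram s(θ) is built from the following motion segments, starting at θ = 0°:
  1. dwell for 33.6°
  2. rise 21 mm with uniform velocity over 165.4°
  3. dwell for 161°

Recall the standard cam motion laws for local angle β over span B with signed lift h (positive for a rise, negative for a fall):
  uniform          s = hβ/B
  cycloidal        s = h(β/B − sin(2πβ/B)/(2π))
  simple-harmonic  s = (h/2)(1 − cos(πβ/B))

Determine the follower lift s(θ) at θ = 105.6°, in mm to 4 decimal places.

seg 1 [0°–33.6°] dwell: s stays 0.0000
seg 2 [33.6°–199°] uniform, h=21: θ=105.6° here. β=72, B=165.4. 21·72/165.4 = 9.1415 → s = 9.1415

9.1415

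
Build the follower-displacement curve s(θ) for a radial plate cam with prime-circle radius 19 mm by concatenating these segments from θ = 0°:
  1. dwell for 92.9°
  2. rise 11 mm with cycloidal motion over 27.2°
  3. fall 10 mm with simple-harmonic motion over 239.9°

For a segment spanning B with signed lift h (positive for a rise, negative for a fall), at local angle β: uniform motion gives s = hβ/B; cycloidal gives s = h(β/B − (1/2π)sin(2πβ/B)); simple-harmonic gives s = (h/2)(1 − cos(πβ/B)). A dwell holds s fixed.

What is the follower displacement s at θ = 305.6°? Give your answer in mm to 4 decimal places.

seg 1 [0°–92.9°] dwell: s stays 0.0000
seg 2 [92.9°–120.1°] cycloidal, h=11: full span → s += 11 → s = 11.0000
seg 3 [120.1°–360°] simple-harmonic, h=-10: θ=305.6° here. β=185.5, B=239.9. -10/2·(1 − cos(π·0.7732)) = -8.7840 → s = 2.2160

2.2160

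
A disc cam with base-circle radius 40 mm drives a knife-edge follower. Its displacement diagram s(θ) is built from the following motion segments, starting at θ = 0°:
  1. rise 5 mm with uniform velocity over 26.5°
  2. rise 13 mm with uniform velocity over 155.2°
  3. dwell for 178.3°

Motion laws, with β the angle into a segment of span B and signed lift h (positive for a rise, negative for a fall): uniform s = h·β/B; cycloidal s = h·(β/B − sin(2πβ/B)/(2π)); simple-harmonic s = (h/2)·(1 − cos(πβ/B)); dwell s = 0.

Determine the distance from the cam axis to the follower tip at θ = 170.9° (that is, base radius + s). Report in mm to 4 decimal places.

seg 1 [0°–26.5°] uniform, h=5: full span → s += 5 → s = 5.0000
seg 2 [26.5°–181.7°] uniform, h=13: θ=170.9° here. β=144.4, B=155.2. 13·144.4/155.2 = 12.0954 → s = 17.0954
radial distance = base radius + s = 40 + 17.0954 = 57.0954

57.0954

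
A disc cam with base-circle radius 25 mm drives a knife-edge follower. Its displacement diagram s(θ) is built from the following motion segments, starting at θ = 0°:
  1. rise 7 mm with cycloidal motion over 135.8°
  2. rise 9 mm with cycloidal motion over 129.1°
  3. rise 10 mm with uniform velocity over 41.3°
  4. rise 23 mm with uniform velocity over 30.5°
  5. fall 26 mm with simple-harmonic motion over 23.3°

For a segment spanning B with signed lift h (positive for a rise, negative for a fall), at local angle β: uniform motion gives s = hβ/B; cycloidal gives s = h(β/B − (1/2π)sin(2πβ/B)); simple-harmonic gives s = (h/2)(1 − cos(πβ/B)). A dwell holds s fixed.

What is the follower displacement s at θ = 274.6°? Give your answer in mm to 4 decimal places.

seg 1 [0°–135.8°] cycloidal, h=7: full span → s += 7 → s = 7.0000
seg 2 [135.8°–264.9°] cycloidal, h=9: full span → s += 9 → s = 16.0000
seg 3 [264.9°–306.2°] uniform, h=10: θ=274.6° here. β=9.7, B=41.3. 10·9.7/41.3 = 2.3487 → s = 18.3487

18.3487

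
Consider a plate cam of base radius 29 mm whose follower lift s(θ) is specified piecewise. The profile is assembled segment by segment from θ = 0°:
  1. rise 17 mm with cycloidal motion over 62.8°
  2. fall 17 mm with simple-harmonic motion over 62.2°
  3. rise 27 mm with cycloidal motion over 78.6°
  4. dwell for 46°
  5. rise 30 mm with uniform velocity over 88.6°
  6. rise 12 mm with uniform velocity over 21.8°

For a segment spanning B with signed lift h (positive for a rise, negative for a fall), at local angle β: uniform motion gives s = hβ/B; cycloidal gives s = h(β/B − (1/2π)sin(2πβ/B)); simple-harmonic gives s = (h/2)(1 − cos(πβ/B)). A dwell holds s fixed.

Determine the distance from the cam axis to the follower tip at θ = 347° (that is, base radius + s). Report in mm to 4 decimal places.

seg 1 [0°–62.8°] cycloidal, h=17: full span → s += 17 → s = 17.0000
seg 2 [62.8°–125°] simple-harmonic, h=-17: full span → s += -17 → s = 0.0000
seg 3 [125°–203.6°] cycloidal, h=27: full span → s += 27 → s = 27.0000
seg 4 [203.6°–249.6°] dwell: s stays 27.0000
seg 5 [249.6°–338.2°] uniform, h=30: full span → s += 30 → s = 57.0000
seg 6 [338.2°–360°] uniform, h=12: θ=347° here. β=8.8, B=21.8. 12·8.8/21.8 = 4.8440 → s = 61.8440
radial distance = base radius + s = 29 + 61.8440 = 90.8440

90.8440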